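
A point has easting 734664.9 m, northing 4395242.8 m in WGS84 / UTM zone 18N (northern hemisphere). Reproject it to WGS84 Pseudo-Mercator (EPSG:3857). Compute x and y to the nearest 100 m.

Unproject from UTM 18N (λ₀ = -75°) → φ = 39.67480039°, λ = -72.26400010°.
Web Mercator (R = 6378137 m): x = -8044391.694 m, y = 4818797.082 m.

x -8044400 m, y 4818800 m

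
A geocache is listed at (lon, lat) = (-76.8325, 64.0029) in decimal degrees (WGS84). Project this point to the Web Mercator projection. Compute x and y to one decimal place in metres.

Web Mercator is spherical with R = a = 6378137 m.
x = R·λ = 6378137 × -1.340980098 = -8552954.776 m.
y = R·ln tan(π/4 + φ/2) = 6378137 × 1.466023799 = 9350500.635 m.

x -8552954.8 m, y 9350500.6 m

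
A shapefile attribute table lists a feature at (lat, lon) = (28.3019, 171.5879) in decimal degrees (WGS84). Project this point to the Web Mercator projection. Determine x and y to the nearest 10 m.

x 19101080 m, y 3287090 m

Web Mercator is spherical with R = a = 6378137 m.
x = R·λ = 6378137 × 2.994773812 = 19101077.654 m.
y = R·ln tan(π/4 + φ/2) = 6378137 × 0.515368370 = 3287090.068 m.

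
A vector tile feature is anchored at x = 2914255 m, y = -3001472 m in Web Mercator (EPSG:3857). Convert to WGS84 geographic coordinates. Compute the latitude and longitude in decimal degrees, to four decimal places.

R = 6378137 m. λ = x/R = 26.17919808°.
φ = 2·arctan(exp(y/R)) − 90° = 2·arctan(0.62464) − 90° = -26.01930381°.

lat -26.0193°, lon 26.1792°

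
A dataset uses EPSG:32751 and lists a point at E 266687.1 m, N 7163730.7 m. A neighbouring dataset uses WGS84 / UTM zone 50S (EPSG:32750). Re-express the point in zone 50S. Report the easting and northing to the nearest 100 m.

UTM 51S → geographic: φ = -25.62560001°, λ = 120.67640032°.
UTM 50S (λ₀ = 117°) forward: E = 869243.662 m, N = 7160649.451 m.

E 869200 m, N 7160600 m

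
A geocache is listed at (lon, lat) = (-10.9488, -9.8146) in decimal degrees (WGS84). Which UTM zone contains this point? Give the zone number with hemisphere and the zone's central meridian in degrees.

UTM zone = ⌊(λ + 180)/6⌋ + 1; -10.9488° ∈ [-12°, -6°) → zone 29.
Hemisphere: S (φ < 0).
Central meridian λ₀ = 6×29 − 183 = -9°.

Zone 29S, central meridian -9°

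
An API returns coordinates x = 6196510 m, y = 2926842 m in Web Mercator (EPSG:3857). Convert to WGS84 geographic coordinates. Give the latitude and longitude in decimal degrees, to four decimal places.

lat 25.4153°, lon 55.6642°

R = 6378137 m. λ = x/R = 55.66419641°.
φ = 2·arctan(exp(y/R)) − 90° = 2·arctan(1.58231) − 90° = 25.41530226°.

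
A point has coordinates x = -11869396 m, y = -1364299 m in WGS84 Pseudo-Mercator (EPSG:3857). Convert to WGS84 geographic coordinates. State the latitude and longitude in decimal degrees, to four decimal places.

lat -12.1633°, lon -106.6246°

R = 6378137 m. λ = x/R = -106.62459840°.
φ = 2·arctan(exp(y/R)) − 90° = 2·arctan(0.80743) − 90° = -12.16330302°.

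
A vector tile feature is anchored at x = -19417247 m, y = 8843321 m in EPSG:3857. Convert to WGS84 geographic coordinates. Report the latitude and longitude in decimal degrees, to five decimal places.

lat 61.93320°, lon -174.42810°

R = 6378137 m. λ = x/R = -174.42809756°.
φ = 2·arctan(exp(y/R)) − 90° = 2·arctan(4.00084) − 90° = 61.93320106°.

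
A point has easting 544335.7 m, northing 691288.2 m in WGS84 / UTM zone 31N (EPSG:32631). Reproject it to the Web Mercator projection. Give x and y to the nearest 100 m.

x 378600 m, y 697600 m

Unproject from UTM 31N (λ₀ = 3°) → φ = 6.25389955°, λ = 3.40079991°.
Web Mercator (R = 6378137 m): x = 378575.315 m, y = 697567.425 m.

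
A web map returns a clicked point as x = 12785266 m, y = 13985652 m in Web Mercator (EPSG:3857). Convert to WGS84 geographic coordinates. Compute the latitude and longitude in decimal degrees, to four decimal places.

R = 6378137 m. λ = x/R = 114.85199859°.
φ = 2·arctan(exp(y/R)) − 90° = 2·arctan(8.95981) − 90° = 77.26320053°.

lat 77.2632°, lon 114.8520°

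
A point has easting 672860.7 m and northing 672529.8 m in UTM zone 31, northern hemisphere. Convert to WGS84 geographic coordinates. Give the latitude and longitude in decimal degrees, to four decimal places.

lat 6.0821°, lon 4.5620°

Zone 31N: λ₀ = 3°, k₀ = 0.9996, false easting 500000 m.
Meridian distance M = (N − FN)/k₀ = 672798.9 m.
Inverse transverse Mercator on WGS84 gives φ = 6.08210005°, λ = 4.56200007°.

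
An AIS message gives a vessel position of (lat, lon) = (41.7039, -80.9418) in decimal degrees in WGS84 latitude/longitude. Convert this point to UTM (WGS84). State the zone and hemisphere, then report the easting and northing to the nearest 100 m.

Zone 17N: E 504800 m, N 4616900 m

Longitude -80.9418° lies in the 6° band [-84°, -78°), giving zone 17; latitude is north of the equator, so 17N.
Zone 17 central meridian λ₀ = 6×17 − 183 = -81°; Δλ = +0.0582°.
Transverse Mercator on WGS84 with k₀ = 0.9996 gives E = 504842.266 m, N = 4616903.068 m.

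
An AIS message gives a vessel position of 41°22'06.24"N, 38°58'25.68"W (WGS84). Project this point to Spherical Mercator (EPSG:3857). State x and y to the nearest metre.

Web Mercator is spherical with R = a = 6378137 m.
x = R·λ = 6378137 × -0.680221132 = -4338543.570 m.
y = R·ln tan(π/4 + φ/2) = 6378137 × 0.794406483 = 5066833.384 m.

x -4338544 m, y 5066833 m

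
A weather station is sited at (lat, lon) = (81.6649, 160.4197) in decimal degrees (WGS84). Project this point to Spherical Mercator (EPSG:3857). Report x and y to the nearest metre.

Web Mercator is spherical with R = a = 6378137 m.
x = R·λ = 6378137 × 2.799851950 = 17857839.317 m.
y = R·ln tan(π/4 + φ/2) = 6378137 × 2.619132872 = 16705188.277 m.

x 17857839 m, y 16705188 m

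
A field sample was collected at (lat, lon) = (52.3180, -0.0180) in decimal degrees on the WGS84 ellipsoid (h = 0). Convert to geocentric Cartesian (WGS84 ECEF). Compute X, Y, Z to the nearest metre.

X 3907017 m, Y -1227 m, Z 5024510 m

WGS84: a = 6378137 m, e² = 0.006694380; N(φ) = a/√(1−e²sin²φ) = 6391550.799 m.
X = (N+h)·cosφ·cosλ = 3907017.008 m; Y = (N+h)·cosφ·sinλ = -1227.426 m; Z = (N(1−e²)+h)·sinφ = 5024510.408 m.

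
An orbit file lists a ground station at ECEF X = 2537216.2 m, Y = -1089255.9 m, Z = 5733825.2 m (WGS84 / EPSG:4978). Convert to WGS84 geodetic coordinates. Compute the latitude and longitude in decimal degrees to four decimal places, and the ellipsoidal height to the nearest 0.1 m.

lat 64.4367°, lon -23.2344°, h 3254.3 m

λ = atan2(Y, X) = -23.23440044°; p = √(X²+Y²) = 2761149.1 m.
Bowring's method on WGS84 (a = 6378137 m, b = 6356752.314 m) gives φ = 64.43669971°, h = 3254.309 m.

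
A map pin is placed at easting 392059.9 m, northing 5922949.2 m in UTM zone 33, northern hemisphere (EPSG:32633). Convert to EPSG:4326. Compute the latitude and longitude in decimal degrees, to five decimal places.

Zone 33N: λ₀ = 15°, k₀ = 0.9996, false easting 500000 m.
Meridian distance M = (N − FN)/k₀ = 5925319.3 m.
Inverse transverse Mercator on WGS84 gives φ = 53.44450000°, λ = 13.37480054°.

lat 53.44450°, lon 13.37480°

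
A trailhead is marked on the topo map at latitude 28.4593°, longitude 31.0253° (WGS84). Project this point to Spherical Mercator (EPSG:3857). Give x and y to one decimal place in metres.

x 3453720.6 m, y 3307005.4 m

Web Mercator is spherical with R = a = 6378137 m.
x = R·λ = 6378137 × 0.541493636 = 3453720.598 m.
y = R·ln tan(π/4 + φ/2) = 6378137 × 0.518490806 = 3307005.397 m.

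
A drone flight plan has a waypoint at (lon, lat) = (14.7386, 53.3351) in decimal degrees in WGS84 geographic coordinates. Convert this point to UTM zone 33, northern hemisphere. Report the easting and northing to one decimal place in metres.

Zone 33 central meridian λ₀ = 6×33 − 183 = 15°; Δλ = -0.2614°.
Transverse Mercator on WGS84 with k₀ = 0.9996 gives E = 482593.492 m, N = 5909580.546 m.

E 482593.5 m, N 5909580.5 m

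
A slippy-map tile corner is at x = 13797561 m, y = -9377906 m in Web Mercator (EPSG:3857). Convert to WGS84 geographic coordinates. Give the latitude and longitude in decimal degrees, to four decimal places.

lat -64.1106°, lon 123.9456°

R = 6378137 m. λ = x/R = 123.94559930°.
φ = 2·arctan(exp(y/R)) − 90° = 2·arctan(0.22985) − 90° = -64.11060172°.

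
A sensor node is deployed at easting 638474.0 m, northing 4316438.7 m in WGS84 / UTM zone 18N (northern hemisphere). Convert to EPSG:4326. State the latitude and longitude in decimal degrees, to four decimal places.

lat 38.9860°, lon -73.4012°

Zone 18N: λ₀ = -75°, k₀ = 0.9996, false easting 500000 m.
Meridian distance M = (N − FN)/k₀ = 4318166.0 m.
Inverse transverse Mercator on WGS84 gives φ = 38.98600042°, λ = -73.40119954°.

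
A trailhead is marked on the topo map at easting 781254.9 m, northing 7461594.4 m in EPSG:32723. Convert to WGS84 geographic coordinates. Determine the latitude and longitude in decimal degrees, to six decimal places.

Zone 23S: λ₀ = -45°, k₀ = 0.9996, false easting 500000 m, false northing 10000000 m.
Meridian distance M = (N − FN)/k₀ = -2539421.4 m.
Inverse transverse Mercator on WGS84 gives φ = -22.93009998°, λ = -42.25769990°.

lat -22.930100°, lon -42.257700°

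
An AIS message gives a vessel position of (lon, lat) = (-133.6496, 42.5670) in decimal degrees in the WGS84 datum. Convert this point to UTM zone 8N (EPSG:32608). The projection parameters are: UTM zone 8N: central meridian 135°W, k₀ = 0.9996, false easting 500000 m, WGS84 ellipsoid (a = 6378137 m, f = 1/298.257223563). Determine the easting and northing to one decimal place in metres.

Zone 8 central meridian λ₀ = 6×8 − 183 = -135°; Δλ = +1.3504°.
Transverse Mercator on WGS84 with k₀ = 0.9996 gives E = 610839.499 m, N = 4713616.364 m.

E 610839.5 m, N 4713616.4 m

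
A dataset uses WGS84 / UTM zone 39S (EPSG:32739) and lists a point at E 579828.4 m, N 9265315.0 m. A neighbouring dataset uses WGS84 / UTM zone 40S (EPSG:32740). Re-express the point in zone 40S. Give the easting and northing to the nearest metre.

E -84177 m, N 9262253 m

UTM 39S → geographic: φ = -6.64610030°, λ = 51.72220011°.
UTM 40S (λ₀ = 57°) forward: E = -84176.514 m, N = 9262252.594 m.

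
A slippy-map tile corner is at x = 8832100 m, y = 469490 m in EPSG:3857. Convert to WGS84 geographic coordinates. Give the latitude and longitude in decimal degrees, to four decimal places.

R = 6378137 m. λ = x/R = 79.34010421°.
φ = 2·arctan(exp(y/R)) − 90° = 2·arctan(1.07639) − 90° = 4.21369695°.

lat 4.2137°, lon 79.3401°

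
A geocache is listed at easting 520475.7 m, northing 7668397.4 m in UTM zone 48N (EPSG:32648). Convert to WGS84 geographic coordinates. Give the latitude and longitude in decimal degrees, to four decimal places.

lat 69.1251°, lon 105.5149°

Zone 48N: λ₀ = 105°, k₀ = 0.9996, false easting 500000 m.
Meridian distance M = (N − FN)/k₀ = 7671466.0 m.
Inverse transverse Mercator on WGS84 gives φ = 69.12509980°, λ = 105.51489897°.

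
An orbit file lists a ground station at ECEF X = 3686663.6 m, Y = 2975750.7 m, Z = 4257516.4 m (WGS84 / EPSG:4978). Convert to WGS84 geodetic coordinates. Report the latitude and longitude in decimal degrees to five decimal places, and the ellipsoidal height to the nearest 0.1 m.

λ = atan2(Y, X) = 38.90930038°; p = √(X²+Y²) = 4737782.3 m.
Bowring's method on WGS84 (a = 6378137 m, b = 6356752.314 m) gives φ = 42.13519984°, h = 1139.432 m.

lat 42.13520°, lon 38.90930°, h 1139.4 m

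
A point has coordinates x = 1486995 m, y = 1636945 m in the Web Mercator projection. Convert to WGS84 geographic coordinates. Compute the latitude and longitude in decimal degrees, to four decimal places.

R = 6378137 m. λ = x/R = 13.35790336°.
φ = 2·arctan(exp(y/R)) − 90° = 2·arctan(1.29259) − 90° = 14.54610273°.

lat 14.5461°, lon 13.3579°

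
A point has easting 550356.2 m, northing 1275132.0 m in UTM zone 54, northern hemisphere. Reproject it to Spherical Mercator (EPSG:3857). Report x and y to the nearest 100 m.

x 15747500 m, y 1292800 m

Unproject from UTM 54N (λ₀ = 141°) → φ = 11.53459966°, λ = 141.46179980°.
Web Mercator (R = 6378137 m): x = 15747455.520 m, y = 1292787.945 m.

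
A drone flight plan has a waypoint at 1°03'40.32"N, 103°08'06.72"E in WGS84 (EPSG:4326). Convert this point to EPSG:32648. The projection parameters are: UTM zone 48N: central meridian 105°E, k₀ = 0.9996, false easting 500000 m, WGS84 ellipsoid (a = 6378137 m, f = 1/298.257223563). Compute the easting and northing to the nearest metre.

Zone 48 central meridian λ₀ = 6×48 − 183 = 105°; Δλ = -1.8648°.
Transverse Mercator on WGS84 with k₀ = 0.9996 gives E = 292492.941 m, N = 117357.177 m.

E 292493 m, N 117357 m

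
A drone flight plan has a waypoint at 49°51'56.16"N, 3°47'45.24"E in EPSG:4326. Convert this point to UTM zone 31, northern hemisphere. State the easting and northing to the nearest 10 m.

E 557200 m, N 5523990 m

Zone 31 central meridian λ₀ = 6×31 − 183 = 3°; Δλ = +0.7959°.
Transverse Mercator on WGS84 with k₀ = 0.9996 gives E = 557198.371 m, N = 5523991.409 m.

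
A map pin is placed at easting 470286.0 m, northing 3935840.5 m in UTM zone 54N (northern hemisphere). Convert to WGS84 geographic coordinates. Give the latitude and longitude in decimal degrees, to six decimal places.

lat 35.565800°, lon 140.672101°

Zone 54N: λ₀ = 141°, k₀ = 0.9996, false easting 500000 m.
Meridian distance M = (N − FN)/k₀ = 3937415.5 m.
Inverse transverse Mercator on WGS84 gives φ = 35.56579978°, λ = 140.67210054°.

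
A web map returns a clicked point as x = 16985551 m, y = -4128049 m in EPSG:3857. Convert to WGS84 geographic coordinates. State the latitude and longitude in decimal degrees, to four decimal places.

lat -34.7359°, lon 152.5838°

R = 6378137 m. λ = x/R = 152.58380072°.
φ = 2·arctan(exp(y/R)) − 90° = 2·arctan(0.52350) − 90° = -34.73590239°.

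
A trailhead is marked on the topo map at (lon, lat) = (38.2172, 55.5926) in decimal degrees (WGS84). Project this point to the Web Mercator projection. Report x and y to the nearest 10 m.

x 4254320 m, y 7477740 m

Web Mercator is spherical with R = a = 6378137 m.
x = R·λ = 6378137 × 0.667015971 = 4254319.244 m.
y = R·ln tan(π/4 + φ/2) = 6378137 × 1.172401543 = 7477737.660 m.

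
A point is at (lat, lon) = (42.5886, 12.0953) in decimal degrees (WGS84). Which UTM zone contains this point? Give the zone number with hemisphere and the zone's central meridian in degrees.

UTM zone = ⌊(λ + 180)/6⌋ + 1; 12.0953° ∈ [12°, 18°) → zone 33.
Hemisphere: N (φ ≥ 0).
Central meridian λ₀ = 6×33 − 183 = 15°.

Zone 33N, central meridian 15°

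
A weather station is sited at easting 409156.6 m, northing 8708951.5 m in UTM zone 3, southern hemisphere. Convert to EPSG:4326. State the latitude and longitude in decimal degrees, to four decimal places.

Zone 3S: λ₀ = -165°, k₀ = 0.9996, false easting 500000 m, false northing 10000000 m.
Meridian distance M = (N − FN)/k₀ = -1291565.1 m.
Inverse transverse Mercator on WGS84 gives φ = -11.67770010°, λ = -165.83350020°.

lat -11.6777°, lon -165.8335°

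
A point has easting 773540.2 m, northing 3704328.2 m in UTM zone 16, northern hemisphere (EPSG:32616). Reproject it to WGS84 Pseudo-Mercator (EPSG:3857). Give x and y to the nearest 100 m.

x -9357200 m, y 3954300 m

Unproject from UTM 16N (λ₀ = -87°) → φ = 33.44349966°, λ = -84.05750007°.
Web Mercator (R = 6378137 m): x = -9357238.105 m, y = 3954320.170 m.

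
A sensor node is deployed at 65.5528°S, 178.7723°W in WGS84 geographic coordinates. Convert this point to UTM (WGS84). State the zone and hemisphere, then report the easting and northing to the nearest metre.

Longitude -178.7723° lies in the 6° band [-180°, -174°), giving zone 1; latitude is south of the equator, so 1S.
Zone 1 central meridian λ₀ = 6×1 − 183 = -177°; Δλ = -1.7723°.
Transverse Mercator on WGS84 with k₀ = 0.9996 gives E = 418163.905 m, N = 2728782.329 m.

Zone 1S: E 418164 m, N 2728782 m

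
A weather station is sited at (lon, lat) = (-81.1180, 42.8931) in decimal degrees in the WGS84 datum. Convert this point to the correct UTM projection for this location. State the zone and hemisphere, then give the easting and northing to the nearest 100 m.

Zone 17N: E 490400 m, N 4749000 m

Longitude -81.1180° lies in the 6° band [-84°, -78°), giving zone 17; latitude is north of the equator, so 17N.
Zone 17 central meridian λ₀ = 6×17 − 183 = -81°; Δλ = -0.1180°.
Transverse Mercator on WGS84 with k₀ = 0.9996 gives E = 490365.357 m, N = 4748950.597 m.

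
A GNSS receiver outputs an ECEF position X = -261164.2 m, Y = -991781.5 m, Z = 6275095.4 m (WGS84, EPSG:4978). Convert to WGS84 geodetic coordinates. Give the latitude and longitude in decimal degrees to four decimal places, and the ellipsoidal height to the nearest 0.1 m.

lat 80.7788°, lon -104.7527°, h 1047.6 m

λ = atan2(Y, X) = -104.75269704°; p = √(X²+Y²) = 1025591.2 m.
Bowring's method on WGS84 (a = 6378137 m, b = 6356752.314 m) gives φ = 80.77879969°, h = 1047.566 m.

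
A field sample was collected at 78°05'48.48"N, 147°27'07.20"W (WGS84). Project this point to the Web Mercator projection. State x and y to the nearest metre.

Web Mercator is spherical with R = a = 6378137 m.
x = R·λ = 6378137 × -2.573522889 = -16414281.556 m.
y = R·ln tan(π/4 + φ/2) = 6378137 × 2.260961118 = 14420719.764 m.

x -16414282 m, y 14420720 m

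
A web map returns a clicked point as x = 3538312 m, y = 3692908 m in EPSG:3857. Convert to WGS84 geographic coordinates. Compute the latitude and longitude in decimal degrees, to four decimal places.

R = 6378137 m. λ = x/R = 31.78519750°.
φ = 2·arctan(exp(y/R)) − 90° = 2·arctan(1.78424) − 90° = 31.46209876°.

lat 31.4621°, lon 31.7852°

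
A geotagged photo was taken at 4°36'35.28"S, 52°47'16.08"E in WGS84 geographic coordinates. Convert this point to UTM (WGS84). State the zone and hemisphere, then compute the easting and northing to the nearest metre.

Longitude 52.7878° lies in the 6° band [48°, 54°), giving zone 39; latitude is south of the equator, so 39S.
Zone 39 central meridian λ₀ = 6×39 − 183 = 51°; Δλ = +1.7878°.
Transverse Mercator on WGS84 with k₀ = 0.9996 gives E = 698330.117 m, N = 9490218.823 m.

Zone 39S: E 698330 m, N 9490219 m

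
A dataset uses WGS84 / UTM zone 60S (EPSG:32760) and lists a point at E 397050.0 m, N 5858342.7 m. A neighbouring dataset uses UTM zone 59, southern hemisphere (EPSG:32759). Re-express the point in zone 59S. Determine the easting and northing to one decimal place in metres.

UTM 60S → geographic: φ = -37.41599962°, λ = 175.83659961°.
UTM 59S (λ₀ = 171°) forward: E = 928119.812 m, N = 5847983.771 m.

E 928119.8 m, N 5847983.8 m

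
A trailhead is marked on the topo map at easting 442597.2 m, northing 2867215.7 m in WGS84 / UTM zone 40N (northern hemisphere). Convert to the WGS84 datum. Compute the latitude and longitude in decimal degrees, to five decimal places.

Zone 40N: λ₀ = 57°, k₀ = 0.9996, false easting 500000 m.
Meridian distance M = (N − FN)/k₀ = 2868363.0 m.
Inverse transverse Mercator on WGS84 gives φ = 25.92239999°, λ = 56.42679951°.

lat 25.92240°, lon 56.42680°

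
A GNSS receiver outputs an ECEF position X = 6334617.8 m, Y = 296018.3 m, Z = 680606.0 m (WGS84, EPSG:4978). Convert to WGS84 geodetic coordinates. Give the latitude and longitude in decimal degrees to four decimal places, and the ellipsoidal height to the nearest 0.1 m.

lat 6.1668°, lon 2.6755°, h 56.8 m

λ = atan2(Y, X) = 2.67549996°; p = √(X²+Y²) = 6341530.5 m.
Bowring's method on WGS84 (a = 6378137 m, b = 6356752.314 m) gives φ = 6.16679958°, h = 56.781 m.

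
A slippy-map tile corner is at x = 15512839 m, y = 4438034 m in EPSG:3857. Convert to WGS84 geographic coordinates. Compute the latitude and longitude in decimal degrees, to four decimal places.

lat 36.9923°, lon 139.3542°

R = 6378137 m. λ = x/R = 139.35420374°.
φ = 2·arctan(exp(y/R)) − 90° = 2·arctan(2.00535) − 90° = 36.99230315°.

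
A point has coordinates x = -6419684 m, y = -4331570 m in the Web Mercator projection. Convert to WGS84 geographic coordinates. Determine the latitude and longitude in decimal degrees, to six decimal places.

R = 6378137 m. λ = x/R = -57.66900256°.
φ = 2·arctan(exp(y/R)) − 90° = 2·arctan(0.50706) − 90° = -36.22459886°.

lat -36.224599°, lon -57.669003°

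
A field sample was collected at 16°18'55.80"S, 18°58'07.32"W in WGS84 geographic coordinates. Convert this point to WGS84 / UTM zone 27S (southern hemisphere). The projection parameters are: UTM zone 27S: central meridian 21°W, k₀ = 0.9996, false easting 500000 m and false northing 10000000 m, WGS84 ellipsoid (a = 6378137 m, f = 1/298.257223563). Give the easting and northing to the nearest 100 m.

E 717000 m, N 8195100 m

Zone 27 central meridian λ₀ = 6×27 − 183 = -21°; Δλ = +2.0313°.
Transverse Mercator on WGS84 with k₀ = 0.9996 gives E = 717026.215 m, N = 8195084.180 m.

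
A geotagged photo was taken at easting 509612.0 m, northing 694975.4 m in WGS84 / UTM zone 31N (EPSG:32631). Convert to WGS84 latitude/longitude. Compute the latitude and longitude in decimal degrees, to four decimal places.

Zone 31N: λ₀ = 3°, k₀ = 0.9996, false easting 500000 m.
Meridian distance M = (N − FN)/k₀ = 695253.5 m.
Inverse transverse Mercator on WGS84 gives φ = 6.28740040°, λ = 3.08689981°.

lat 6.2874°, lon 3.0869°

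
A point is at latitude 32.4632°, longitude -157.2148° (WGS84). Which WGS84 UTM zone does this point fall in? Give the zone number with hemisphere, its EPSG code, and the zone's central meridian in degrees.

UTM zone = ⌊(λ + 180)/6⌋ + 1; -157.2148° ∈ [-162°, -156°) → zone 4.
Hemisphere: N (φ ≥ 0).
Central meridian λ₀ = 6×4 − 183 = -159°.
EPSG code: 32604.

Zone 4N (EPSG:32604), central meridian -159°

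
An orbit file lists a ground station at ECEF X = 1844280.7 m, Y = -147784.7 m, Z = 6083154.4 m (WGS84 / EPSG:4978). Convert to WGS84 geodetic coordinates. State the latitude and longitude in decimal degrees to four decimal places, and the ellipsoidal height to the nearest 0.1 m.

λ = atan2(Y, X) = -4.58139905°; p = √(X²+Y²) = 1850192.3 m.
Bowring's method on WGS84 (a = 6378137 m, b = 6356752.314 m) gives φ = 73.18969974°, h = -254.703 m.

lat 73.1897°, lon -4.5814°, h -254.7 m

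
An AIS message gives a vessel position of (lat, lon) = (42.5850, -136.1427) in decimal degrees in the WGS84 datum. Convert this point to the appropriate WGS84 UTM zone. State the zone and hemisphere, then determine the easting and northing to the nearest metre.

Longitude -136.1427° lies in the 6° band [-138°, -132°), giving zone 8; latitude is north of the equator, so 8N.
Zone 8 central meridian λ₀ = 6×8 − 183 = -135°; Δλ = -1.1427°.
Transverse Mercator on WGS84 with k₀ = 0.9996 gives E = 406235.4995 m, N = 4715364.181 m.

Zone 8N: E 406235 m, N 4715364 m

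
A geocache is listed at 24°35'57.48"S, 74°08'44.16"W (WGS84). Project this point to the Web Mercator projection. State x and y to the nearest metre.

x -8253850 m, y -2826607 m

Web Mercator is spherical with R = a = 6378137 m.
x = R·λ = 6378137 × -1.294084846 = -8253850.437 m.
y = R·ln tan(π/4 + φ/2) = 6378137 × -0.443171311 = -2826607.336 m.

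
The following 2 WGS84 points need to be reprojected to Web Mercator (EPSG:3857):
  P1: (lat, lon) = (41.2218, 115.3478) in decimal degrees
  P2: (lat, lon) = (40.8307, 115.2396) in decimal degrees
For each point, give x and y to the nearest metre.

Web Mercator: x = R·λ, y = R·ln tan(π/4+φ/2), R = 6378137 m.
P1 (41.2218°, 115.3478°) → (12840458.360, 5045112.365) m.
P2 (40.8307°, 115.2396°) → (12828413.591, 4987401.933) m.

P1: x 12840458 m, y 5045112 m; P2: x 12828414 m, y 4987402 m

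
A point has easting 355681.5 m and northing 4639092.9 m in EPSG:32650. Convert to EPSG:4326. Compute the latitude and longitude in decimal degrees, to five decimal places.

Zone 50N: λ₀ = 117°, k₀ = 0.9996, false easting 500000 m.
Meridian distance M = (N − FN)/k₀ = 4640949.3 m.
Inverse transverse Mercator on WGS84 gives φ = 41.89060003°, λ = 115.26039981°.

lat 41.89060°, lon 115.26040°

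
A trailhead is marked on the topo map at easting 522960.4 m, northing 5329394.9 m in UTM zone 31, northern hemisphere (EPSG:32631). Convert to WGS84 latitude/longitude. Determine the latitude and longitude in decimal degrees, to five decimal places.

Zone 31N: λ₀ = 3°, k₀ = 0.9996, false easting 500000 m.
Meridian distance M = (N − FN)/k₀ = 5331527.5 m.
Inverse transverse Mercator on WGS84 gives φ = 48.11739998°, λ = 3.30849945°.

lat 48.11740°, lon 3.30850°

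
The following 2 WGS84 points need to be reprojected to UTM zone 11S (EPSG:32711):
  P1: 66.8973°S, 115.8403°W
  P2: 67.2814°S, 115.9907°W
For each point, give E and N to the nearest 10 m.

UTM zone 11S: λ₀ = -117°, k₀ = 0.9996.
P1 (-66.8973°, -115.8403°) → (550776.566, 2579595.846) m.
P2 (-67.2814°, -115.9907°) → (543497.151, 2536896.251) m.

P1: E 550780 m, N 2579600 m; P2: E 543500 m, N 2536900 m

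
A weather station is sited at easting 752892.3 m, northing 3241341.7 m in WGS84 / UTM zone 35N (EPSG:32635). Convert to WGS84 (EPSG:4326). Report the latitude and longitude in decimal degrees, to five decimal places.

lat 29.27570°, lon 29.60290°

Zone 35N: λ₀ = 27°, k₀ = 0.9996, false easting 500000 m.
Meridian distance M = (N − FN)/k₀ = 3242638.8 m.
Inverse transverse Mercator on WGS84 gives φ = 29.27569973°, λ = 29.60289976°.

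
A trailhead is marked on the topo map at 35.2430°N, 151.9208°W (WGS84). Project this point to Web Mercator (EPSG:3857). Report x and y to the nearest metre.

Web Mercator is spherical with R = a = 6378137 m.
x = R·λ = 6378137 × -2.651518162 = -16911746.097 m.
y = R·ln tan(π/4 + φ/2) = 6378137 × 0.658021787 = 4196953.104 m.

x -16911746 m, y 4196953 m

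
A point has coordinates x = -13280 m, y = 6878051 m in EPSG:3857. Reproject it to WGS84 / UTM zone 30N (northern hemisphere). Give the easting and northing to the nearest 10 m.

Web Mercator inverse (R = 6378137 m) → φ = 52.42890156°, λ = -0.11929627°.
UTM 30N forward: E = 695845.195 m, N = 5812647.266 m.

E 695850 m, N 5812650 m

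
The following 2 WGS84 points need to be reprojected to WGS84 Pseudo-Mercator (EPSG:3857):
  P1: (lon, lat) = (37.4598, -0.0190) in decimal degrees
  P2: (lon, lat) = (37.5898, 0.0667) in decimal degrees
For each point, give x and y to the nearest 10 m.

Web Mercator: x = R·λ, y = R·ln tan(π/4+φ/2), R = 6378137 m.
P1 (-0.0190°, 37.4598°) → (4170005.861, -2115.070) m.
P2 (0.0667°, 37.5898°) → (4184477.395, 7425.012) m.

P1: x 4170010 m, y -2120 m; P2: x 4184480 m, y 7430 m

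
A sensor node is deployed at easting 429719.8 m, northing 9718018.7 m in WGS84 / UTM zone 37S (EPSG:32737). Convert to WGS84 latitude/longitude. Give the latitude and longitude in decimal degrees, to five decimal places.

Zone 37S: λ₀ = 39°, k₀ = 0.9996, false easting 500000 m, false northing 10000000 m.
Meridian distance M = (N − FN)/k₀ = -282094.1 m.
Inverse transverse Mercator on WGS84 gives φ = -2.55100022°, λ = 38.36780011°.

lat -2.55100°, lon 38.36780°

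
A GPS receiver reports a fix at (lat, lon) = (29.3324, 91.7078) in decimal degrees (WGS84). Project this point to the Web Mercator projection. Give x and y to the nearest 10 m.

Web Mercator is spherical with R = a = 6378137 m.
x = R·λ = 6378137 × 1.600603060 = 10208865.598 m.
y = R·ln tan(π/4 + φ/2) = 6378137 × 0.535896535 = 3418021.517 m.

x 10208870 m, y 3418020 m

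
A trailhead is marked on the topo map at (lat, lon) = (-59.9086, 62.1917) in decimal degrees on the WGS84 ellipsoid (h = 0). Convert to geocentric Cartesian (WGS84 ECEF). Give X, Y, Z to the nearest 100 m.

X 1495600 m, Y 2835700 m, Z -5495400 m

WGS84: a = 6378137 m, e² = 0.006694380; N(φ) = a/√(1−e²sin²φ) = 6394179.430 m.
X = (N+h)·cosφ·cosλ = 1495608.716 m; Y = (N+h)·cosφ·sinλ = 2835678.566 m; Z = (N(1−e²)+h)·sinφ = -5495378.596 m.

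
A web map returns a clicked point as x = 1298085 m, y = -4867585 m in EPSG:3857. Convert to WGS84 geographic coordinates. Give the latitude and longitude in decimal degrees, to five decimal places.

R = 6378137 m. λ = x/R = 11.66089596°.
φ = 2·arctan(exp(y/R)) − 90° = 2·arctan(0.46619) − 90° = -40.01130344°.

lat -40.01130°, lon 11.66090°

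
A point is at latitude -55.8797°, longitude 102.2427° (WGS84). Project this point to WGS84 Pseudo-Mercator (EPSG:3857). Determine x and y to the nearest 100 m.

Web Mercator is spherical with R = a = 6378137 m.
x = R·λ = 6378137 × 1.784471751 = 11381605.301 m.
y = R·ln tan(π/4 + φ/2) = 6378137 × -1.181301767 = -7534504.508 m.

x 11381600 m, y -7534500 m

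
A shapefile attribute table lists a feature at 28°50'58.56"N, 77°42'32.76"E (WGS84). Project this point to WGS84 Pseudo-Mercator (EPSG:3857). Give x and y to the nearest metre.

Web Mercator is spherical with R = a = 6378137 m.
x = R·λ = 6378137 × 1.356279654 = 8650537.442 m.
y = R·ln tan(π/4 + φ/2) = 6378137 × 0.526253572 = 3356517.376 m.

x 8650537 m, y 3356517 m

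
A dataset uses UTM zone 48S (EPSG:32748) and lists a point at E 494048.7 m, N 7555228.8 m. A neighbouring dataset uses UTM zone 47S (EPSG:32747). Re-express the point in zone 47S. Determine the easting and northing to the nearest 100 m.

UTM 48S → geographic: φ = -22.10790017°, λ = 104.94230027°.
UTM 47S (λ₀ = 99°) forward: E = 1113698.030 m, N = 7543223.214 m.

E 1113700 m, N 7543200 m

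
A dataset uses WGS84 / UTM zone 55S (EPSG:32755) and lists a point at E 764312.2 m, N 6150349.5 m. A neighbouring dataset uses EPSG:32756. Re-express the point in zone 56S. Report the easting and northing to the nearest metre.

UTM 55S → geographic: φ = -34.75479984°, λ = 149.88749976°.
UTM 56S (λ₀ = 153°) forward: E = 215085.113 m, N = 6149733.970 m.

E 215085 m, N 6149734 m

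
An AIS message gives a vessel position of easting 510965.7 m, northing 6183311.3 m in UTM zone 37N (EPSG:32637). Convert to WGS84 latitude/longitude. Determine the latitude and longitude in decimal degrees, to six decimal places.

Zone 37N: λ₀ = 39°, k₀ = 0.9996, false easting 500000 m.
Meridian distance M = (N − FN)/k₀ = 6185785.6 m.
Inverse transverse Mercator on WGS84 gives φ = 55.79530041°, λ = 39.17489984°.

lat 55.795300°, lon 39.174900°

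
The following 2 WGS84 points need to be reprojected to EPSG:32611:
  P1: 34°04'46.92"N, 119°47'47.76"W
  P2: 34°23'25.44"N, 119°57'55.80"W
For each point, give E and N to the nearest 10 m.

P1: E 241940 m, N 3774520 m; P2: E 227360 m, N 3809430 m

UTM zone 11N: λ₀ = -117°, k₀ = 0.9996.
P1 (34.0797°, -119.7966°) → (241943.079, 3774523.671) m.
P2 (34.3904°, -119.9655°) → (227357.286, 3809431.510) m.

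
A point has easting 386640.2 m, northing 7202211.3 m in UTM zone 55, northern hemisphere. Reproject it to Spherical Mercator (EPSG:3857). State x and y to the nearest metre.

Unproject from UTM 55N (λ₀ = 147°) → φ = 64.92469997°, λ = 144.60239959°.
Web Mercator (R = 6378137 m): x = 16097065.490 m, y = 9588565.048 m.

x 16097065 m, y 9588565 m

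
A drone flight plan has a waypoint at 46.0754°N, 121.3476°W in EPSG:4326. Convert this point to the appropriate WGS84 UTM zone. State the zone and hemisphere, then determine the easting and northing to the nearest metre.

Zone 10N: E 627775 m, N 5103752 m

Longitude -121.3476° lies in the 6° band [-126°, -120°), giving zone 10; latitude is north of the equator, so 10N.
Zone 10 central meridian λ₀ = 6×10 − 183 = -123°; Δλ = +1.6524°.
Transverse Mercator on WGS84 with k₀ = 0.9996 gives E = 627774.609 m, N = 5103752.252 m.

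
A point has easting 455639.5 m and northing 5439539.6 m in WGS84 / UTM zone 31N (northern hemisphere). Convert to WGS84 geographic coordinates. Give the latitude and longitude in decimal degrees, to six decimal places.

Zone 31N: λ₀ = 3°, k₀ = 0.9996, false easting 500000 m.
Meridian distance M = (N − FN)/k₀ = 5441716.3 m.
Inverse transverse Mercator on WGS84 gives φ = 49.10710038°, λ = 2.39220016°.

lat 49.107100°, lon 2.392200°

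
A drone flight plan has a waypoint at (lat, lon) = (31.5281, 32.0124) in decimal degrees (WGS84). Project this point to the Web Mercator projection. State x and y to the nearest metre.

x 3563604 m, y 3701525 m

Web Mercator is spherical with R = a = 6378137 m.
x = R·λ = 6378137 × 0.558721781 = 3563604.067 m.
y = R·ln tan(π/4 + φ/2) = 6378137 × 0.580345731 = 3701524.578 m.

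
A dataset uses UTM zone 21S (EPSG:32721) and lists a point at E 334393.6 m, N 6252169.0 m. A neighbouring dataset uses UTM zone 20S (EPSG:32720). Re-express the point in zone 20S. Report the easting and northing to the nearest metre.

UTM 21S → geographic: φ = -33.85780008°, λ = -58.79020046°.
UTM 20S (λ₀ = -63°) forward: E = 889546.322 m, N = 6245628.958 m.

E 889546 m, N 6245629 m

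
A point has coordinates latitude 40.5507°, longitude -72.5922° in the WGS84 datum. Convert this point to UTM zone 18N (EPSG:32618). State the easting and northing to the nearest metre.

Zone 18 central meridian λ₀ = 6×18 − 183 = -75°; Δλ = +2.4078°.
Transverse Mercator on WGS84 with k₀ = 0.9996 gives E = 703877.909 m, N = 4491668.381 m.

E 703878 m, N 4491668 m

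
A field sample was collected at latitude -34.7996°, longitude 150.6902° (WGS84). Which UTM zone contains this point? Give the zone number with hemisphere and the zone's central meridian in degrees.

UTM zone = ⌊(λ + 180)/6⌋ + 1; 150.6902° ∈ [150°, 156°) → zone 56.
Hemisphere: S (φ < 0).
Central meridian λ₀ = 6×56 − 183 = 153°.

Zone 56S, central meridian 153°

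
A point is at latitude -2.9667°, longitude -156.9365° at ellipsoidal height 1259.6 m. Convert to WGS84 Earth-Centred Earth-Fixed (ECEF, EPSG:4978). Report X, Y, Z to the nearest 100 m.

WGS84: a = 6378137 m, e² = 0.006694380; N(φ) = a/√(1−e²sin²φ) = 6378194.187 m.
X = (N+h)·cosφ·cosλ = -5861685.531 m; Y = (N+h)·cosφ·sinλ = -2495808.429 m; Z = (N(1−e²)+h)·sinφ = -327962.274 m.

X -5861700 m, Y -2495800 m, Z -328000 m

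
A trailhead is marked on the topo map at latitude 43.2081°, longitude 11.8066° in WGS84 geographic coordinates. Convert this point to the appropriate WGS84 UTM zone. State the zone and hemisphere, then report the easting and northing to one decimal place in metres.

Zone 32N: E 727993.7 m, N 4787749.1 m

Longitude 11.8066° lies in the 6° band [6°, 12°), giving zone 32; latitude is north of the equator, so 32N.
Zone 32 central meridian λ₀ = 6×32 − 183 = 9°; Δλ = +2.8066°.
Transverse Mercator on WGS84 with k₀ = 0.9996 gives E = 727993.65002 m, N = 4787749.089 m.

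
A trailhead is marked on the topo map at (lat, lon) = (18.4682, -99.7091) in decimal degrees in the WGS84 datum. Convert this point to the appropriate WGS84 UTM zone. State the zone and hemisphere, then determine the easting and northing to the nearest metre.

Longitude -99.7091° lies in the 6° band [-102°, -96°), giving zone 14; latitude is north of the equator, so 14N.
Zone 14 central meridian λ₀ = 6×14 − 183 = -99°; Δλ = -0.7091°.
Transverse Mercator on WGS84 with k₀ = 0.9996 gives E = 425131.876 m, N = 2042133.396 m.

Zone 14N: E 425132 m, N 2042133 m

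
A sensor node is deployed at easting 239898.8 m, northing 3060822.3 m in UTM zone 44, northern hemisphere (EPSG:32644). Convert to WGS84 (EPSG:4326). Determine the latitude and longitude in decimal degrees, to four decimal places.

Zone 44N: λ₀ = 81°, k₀ = 0.9996, false easting 500000 m.
Meridian distance M = (N − FN)/k₀ = 3062047.1 m.
Inverse transverse Mercator on WGS84 gives φ = 27.64650033°, λ = 78.36370049°.

lat 27.6465°, lon 78.3637°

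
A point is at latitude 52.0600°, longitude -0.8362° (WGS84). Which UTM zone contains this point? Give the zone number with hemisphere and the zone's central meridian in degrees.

Zone 30N, central meridian -3°

UTM zone = ⌊(λ + 180)/6⌋ + 1; -0.8362° ∈ [-6°, 0°) → zone 30.
Hemisphere: N (φ ≥ 0).
Central meridian λ₀ = 6×30 − 183 = -3°.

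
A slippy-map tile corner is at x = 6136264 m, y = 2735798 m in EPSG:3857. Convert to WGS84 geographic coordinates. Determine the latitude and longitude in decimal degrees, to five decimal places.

lat 23.85540°, lon 55.12300°

R = 6378137 m. λ = x/R = 55.12299739°.
φ = 2·arctan(exp(y/R)) − 90° = 2·arctan(1.53562) − 90° = 23.85540129°.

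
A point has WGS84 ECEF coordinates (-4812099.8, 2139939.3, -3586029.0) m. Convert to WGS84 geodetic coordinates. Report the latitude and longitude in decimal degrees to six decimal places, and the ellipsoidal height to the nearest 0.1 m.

lat -34.430900°, lon 156.025300°, h 100.6 m

λ = atan2(Y, X) = 156.02529987°; p = √(X²+Y²) = 5266464.2 m.
Bowring's method on WGS84 (a = 6378137 m, b = 6356752.314 m) gives φ = -34.43090000°, h = 100.575 m.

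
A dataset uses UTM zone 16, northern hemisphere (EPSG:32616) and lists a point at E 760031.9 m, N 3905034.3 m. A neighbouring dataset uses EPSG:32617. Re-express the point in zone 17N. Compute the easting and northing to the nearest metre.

UTM 16N → geographic: φ = 35.25469975°, λ = -84.14190002°.
UTM 17N (λ₀ = -81°) forward: E = 214139.471 m, N = 3905815.635 m.

E 214139 m, N 3905816 m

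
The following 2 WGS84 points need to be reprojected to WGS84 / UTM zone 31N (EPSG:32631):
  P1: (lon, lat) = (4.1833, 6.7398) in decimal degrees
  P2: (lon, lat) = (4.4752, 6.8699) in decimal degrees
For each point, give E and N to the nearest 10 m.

P1: E 630780 m, N 745140 m; P2: E 663000 m, N 759620 m

UTM zone 31N: λ₀ = 3°, k₀ = 0.9996.
P1 (6.7398°, 4.1833°) → (630776.860, 745143.319) m.
P2 (6.8699°, 4.4752°) → (662999.678, 759617.842) m.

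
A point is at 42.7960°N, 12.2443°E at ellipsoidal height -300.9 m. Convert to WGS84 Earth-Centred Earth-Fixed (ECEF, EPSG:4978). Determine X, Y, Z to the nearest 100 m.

WGS84: a = 6378137 m, e² = 0.006694380; N(φ) = a/√(1−e²sin²φ) = 6388013.896 m.
X = (N+h)·cosφ·cosλ = 4580536.270 m; Y = (N+h)·cosφ·sinλ = 994054.754 m; Z = (N(1−e²)+h)·sinφ = 4310695.538 m.

X 4580500 m, Y 994100 m, Z 4310700 m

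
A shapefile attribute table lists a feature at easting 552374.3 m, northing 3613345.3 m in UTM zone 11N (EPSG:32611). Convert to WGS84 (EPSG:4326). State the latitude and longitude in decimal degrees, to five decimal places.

lat 32.65650°, lon -116.44150°

Zone 11N: λ₀ = -117°, k₀ = 0.9996, false easting 500000 m.
Meridian distance M = (N − FN)/k₀ = 3614791.2 m.
Inverse transverse Mercator on WGS84 gives φ = 32.65650008°, λ = -116.44150021°.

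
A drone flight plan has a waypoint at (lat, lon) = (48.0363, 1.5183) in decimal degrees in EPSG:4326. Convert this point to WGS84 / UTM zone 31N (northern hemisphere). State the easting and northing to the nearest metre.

Zone 31 central meridian λ₀ = 6×31 − 183 = 3°; Δλ = -1.4817°.
Transverse Mercator on WGS84 with k₀ = 0.9996 gives E = 389550.689 m, N = 5321396.864 m.

E 389551 m, N 5321397 m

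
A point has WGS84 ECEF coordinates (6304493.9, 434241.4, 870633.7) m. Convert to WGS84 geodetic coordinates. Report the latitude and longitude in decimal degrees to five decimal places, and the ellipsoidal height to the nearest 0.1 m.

λ = atan2(Y, X) = 3.94019981°; p = √(X²+Y²) = 6319431.1 m.
Bowring's method on WGS84 (a = 6378137 m, b = 6356752.314 m) gives φ = 7.89649989°, h = 1386.447 m.

lat 7.89650°, lon 3.94020°, h 1386.4 m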